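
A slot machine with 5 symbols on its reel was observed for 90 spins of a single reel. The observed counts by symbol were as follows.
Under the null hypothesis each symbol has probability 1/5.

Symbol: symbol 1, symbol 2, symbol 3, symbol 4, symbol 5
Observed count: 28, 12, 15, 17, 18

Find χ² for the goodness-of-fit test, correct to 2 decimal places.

8.11

Under H₀ each category has probability 1/5, so each expected count is 90/5 = 18.
symbol 1: (28 − 18)²/18 = 100/18 = 5.556
symbol 2: (12 − 18)²/18 = 36/18 = 2.000
symbol 3: (15 − 18)²/18 = 9/18 = 0.500
symbol 4: (17 − 18)²/18 = 1/18 = 0.056
symbol 5: (18 − 18)²/18 = 0/18 = 0.000
Sum = 8.11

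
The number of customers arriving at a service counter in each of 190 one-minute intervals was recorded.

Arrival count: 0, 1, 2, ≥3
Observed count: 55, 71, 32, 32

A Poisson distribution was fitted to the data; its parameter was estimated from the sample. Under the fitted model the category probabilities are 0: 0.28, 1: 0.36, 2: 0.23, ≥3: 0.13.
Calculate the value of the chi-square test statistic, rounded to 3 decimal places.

Expected counts E_i = n·p_i: 190×0.28 = 53.2, 190×0.36 = 68.4, 190×0.23 = 43.7, 190×0.13 = 24.7.
cat         O        E   (O−E)²/E
0          55     53.2     0.0609
1          71     68.4     0.0988
2          32     43.7     3.1325
≥3         32     24.7     2.1575
Sum = 5.450

5.450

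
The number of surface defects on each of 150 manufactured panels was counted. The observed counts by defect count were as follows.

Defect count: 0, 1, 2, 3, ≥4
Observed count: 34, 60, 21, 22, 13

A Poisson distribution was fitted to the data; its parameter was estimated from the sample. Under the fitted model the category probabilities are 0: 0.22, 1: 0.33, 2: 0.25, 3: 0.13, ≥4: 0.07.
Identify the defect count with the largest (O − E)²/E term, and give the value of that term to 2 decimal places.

Expected counts E_i = n·p_i: 150×0.22 = 33, 150×0.33 = 49.5, 150×0.25 = 37.5, 150×0.13 = 19.5, 150×0.07 = 10.5.
cat         O        E   (O−E)²/E
0          34       33      0.030
1          60     49.5      2.227
2          21     37.5      7.260
3          22     19.5      0.321
≥4         13     10.5      0.595
The largest term is for 2: 7.26.

2, 7.26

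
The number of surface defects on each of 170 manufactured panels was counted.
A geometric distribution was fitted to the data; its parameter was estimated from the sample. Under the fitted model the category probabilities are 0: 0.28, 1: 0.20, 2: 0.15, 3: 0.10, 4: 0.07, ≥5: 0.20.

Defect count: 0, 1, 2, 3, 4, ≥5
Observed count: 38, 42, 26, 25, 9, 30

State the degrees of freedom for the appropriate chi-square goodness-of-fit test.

4

There are k = 6 categories and 1 parameter estimated from the data, so df = 6 − 1 − 1 = 4.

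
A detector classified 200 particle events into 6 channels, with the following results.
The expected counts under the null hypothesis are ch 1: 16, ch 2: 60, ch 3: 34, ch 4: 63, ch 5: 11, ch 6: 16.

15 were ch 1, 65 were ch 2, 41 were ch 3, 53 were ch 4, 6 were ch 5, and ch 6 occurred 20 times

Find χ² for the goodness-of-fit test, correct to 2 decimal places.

cat         O        E   (O−E)²/E
ch 1       15       16      0.063
ch 2       65       60      0.417
ch 3       41       34      1.441
ch 4       53       63      1.587
ch 5        6       11      2.273
ch 6       20       16      1.000
Sum = 6.78

6.78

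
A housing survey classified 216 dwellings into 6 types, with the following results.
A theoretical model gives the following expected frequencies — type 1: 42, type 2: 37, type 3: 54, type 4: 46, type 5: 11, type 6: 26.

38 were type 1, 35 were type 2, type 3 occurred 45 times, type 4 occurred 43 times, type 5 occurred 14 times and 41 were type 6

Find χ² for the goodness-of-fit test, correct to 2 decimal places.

χ² = (38−42)²/42 + (35−37)²/37 + (45−54)²/54 + (43−46)²/46 + (14−11)²/11 + (41−26)²/26
   = 0.381 + 0.108 + 1.500 + 0.196 + 0.818 + 8.654
Sum = 11.66

11.66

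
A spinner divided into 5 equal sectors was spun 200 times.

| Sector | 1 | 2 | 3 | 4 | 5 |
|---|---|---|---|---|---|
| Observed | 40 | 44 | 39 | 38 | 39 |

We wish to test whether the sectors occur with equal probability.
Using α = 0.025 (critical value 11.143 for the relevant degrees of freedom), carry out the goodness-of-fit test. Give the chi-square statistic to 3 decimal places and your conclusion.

0.550; do not reject

Expected count for each of the 5 categories: 200/5 = 40.
χ² = (40−40)²/40 + (44−40)²/40 + (39−40)²/40 + (38−40)²/40 + (39−40)²/40
   = 0.0000 + 0.4000 + 0.0250 + 0.1000 + 0.0250
Sum = 0.550
df = 4. Since 0.550 < 11.143, we do not reject H₀.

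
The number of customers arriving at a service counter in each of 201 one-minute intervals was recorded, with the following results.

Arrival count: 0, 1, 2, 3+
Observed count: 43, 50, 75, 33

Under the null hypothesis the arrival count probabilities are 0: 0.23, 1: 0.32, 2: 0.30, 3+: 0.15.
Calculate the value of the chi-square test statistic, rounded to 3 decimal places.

Expected counts E_i = n·p_i: 201×0.23 = 46.23, 201×0.32 = 64.32, 201×0.30 = 60.3, 201×0.15 = 30.15.
cat         O        E   (O−E)²/E
0          43    46.23     0.2257
1          50    64.32     3.1882
2          75     60.3     3.5836
3+         33    30.15     0.2694
Sum = 7.267

7.267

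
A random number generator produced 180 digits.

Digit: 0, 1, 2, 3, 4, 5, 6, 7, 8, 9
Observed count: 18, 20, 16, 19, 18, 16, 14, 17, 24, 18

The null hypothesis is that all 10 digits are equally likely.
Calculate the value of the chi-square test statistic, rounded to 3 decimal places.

Under H₀ each category has probability 1/10, so each expected count is 180/10 = 18.
0: (18 − 18)²/18 = 0/18 = 0.0000
1: (20 − 18)²/18 = 4/18 = 0.2222
2: (16 − 18)²/18 = 4/18 = 0.2222
3: (19 − 18)²/18 = 1/18 = 0.0556
4: (18 − 18)²/18 = 0/18 = 0.0000
5: (16 − 18)²/18 = 4/18 = 0.2222
6: (14 − 18)²/18 = 16/18 = 0.8889
7: (17 − 18)²/18 = 1/18 = 0.0556
8: (24 − 18)²/18 = 36/18 = 2.0000
9: (18 − 18)²/18 = 0/18 = 0.0000
Sum = 3.667

3.667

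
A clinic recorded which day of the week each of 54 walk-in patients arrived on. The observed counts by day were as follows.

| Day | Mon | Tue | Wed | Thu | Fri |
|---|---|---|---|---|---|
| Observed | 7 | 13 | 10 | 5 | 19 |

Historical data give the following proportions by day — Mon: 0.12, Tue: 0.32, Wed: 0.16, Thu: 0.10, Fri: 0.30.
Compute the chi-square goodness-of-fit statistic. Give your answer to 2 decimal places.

Expected counts E_i = n·p_i: 54×0.12 = 6.48, 54×0.32 = 17.28, 54×0.16 = 8.64, 54×0.10 = 5.4, 54×0.30 = 16.2.
cat         O        E   (O−E)²/E
Mon         7     6.48      0.042
Tue        13    17.28      1.060
Wed        10     8.64      0.214
Thu         5      5.4      0.030
Fri        19     16.2      0.484
Sum = 1.83

1.83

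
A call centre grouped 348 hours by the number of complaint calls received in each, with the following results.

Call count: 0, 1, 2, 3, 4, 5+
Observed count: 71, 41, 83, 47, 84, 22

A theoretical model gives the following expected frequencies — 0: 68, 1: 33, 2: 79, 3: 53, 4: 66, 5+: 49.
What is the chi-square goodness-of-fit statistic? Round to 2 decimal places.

22.74

χ² = (71−68)²/68 + (41−33)²/33 + (83−79)²/79 + (47−53)²/53 + (84−66)²/66 + (22−49)²/49
   = 0.132 + 1.939 + 0.203 + 0.679 + 4.909 + 14.878
Sum = 22.74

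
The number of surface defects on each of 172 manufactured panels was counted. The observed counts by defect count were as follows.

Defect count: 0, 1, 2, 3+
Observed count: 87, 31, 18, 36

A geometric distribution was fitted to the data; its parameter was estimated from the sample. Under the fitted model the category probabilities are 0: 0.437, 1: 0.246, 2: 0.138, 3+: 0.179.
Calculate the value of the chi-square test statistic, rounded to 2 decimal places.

Expected counts E_i = n·p_i: 172×0.437 = 75.164, 172×0.246 = 42.312, 172×0.138 = 23.736, 172×0.179 = 30.788.
cat         O        E   (O−E)²/E
0          87   75.164      1.864
1          31   42.312      3.024
2          18   23.736      1.386
3+         36   30.788      0.882
Sum = 7.16

7.16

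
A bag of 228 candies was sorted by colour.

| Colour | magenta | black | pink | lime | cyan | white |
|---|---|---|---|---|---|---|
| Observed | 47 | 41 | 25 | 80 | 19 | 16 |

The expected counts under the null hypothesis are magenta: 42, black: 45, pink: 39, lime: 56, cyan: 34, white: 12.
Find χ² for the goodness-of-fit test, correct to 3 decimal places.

cat          O        E   (O−E)²/E
magenta     47       42     0.5952
black       41       45     0.3556
pink        25       39     5.0256
lime        80       56    10.2857
cyan        19       34     6.6176
white       16       12     1.3333
Sum = 24.213

24.213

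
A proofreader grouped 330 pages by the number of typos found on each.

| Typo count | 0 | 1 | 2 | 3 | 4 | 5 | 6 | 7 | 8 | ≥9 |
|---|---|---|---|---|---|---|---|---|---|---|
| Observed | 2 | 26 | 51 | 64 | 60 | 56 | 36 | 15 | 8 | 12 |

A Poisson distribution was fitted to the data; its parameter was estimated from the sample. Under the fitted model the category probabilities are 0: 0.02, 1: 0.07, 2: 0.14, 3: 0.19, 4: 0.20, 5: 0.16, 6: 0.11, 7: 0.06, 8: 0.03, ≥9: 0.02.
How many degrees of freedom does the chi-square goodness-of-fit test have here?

8

There are k = 10 categories and 1 parameter estimated from the data, so df = 10 − 1 − 1 = 8.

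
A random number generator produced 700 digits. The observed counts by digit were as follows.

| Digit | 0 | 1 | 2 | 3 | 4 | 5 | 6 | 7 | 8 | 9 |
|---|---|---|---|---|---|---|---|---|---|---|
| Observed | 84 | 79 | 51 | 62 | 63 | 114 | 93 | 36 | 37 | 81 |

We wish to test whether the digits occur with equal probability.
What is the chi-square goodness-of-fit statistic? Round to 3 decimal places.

Under H₀ each category has probability 1/10, so each expected count is 700/10 = 70.
0: (84 − 70)²/70 = 196/70 = 2.8000
1: (79 − 70)²/70 = 81/70 = 1.1571
2: (51 − 70)²/70 = 361/70 = 5.1571
3: (62 − 70)²/70 = 64/70 = 0.9143
4: (63 − 70)²/70 = 49/70 = 0.7000
5: (114 − 70)²/70 = 1936/70 = 27.6571
6: (93 − 70)²/70 = 529/70 = 7.5571
7: (36 − 70)²/70 = 1156/70 = 16.5143
8: (37 − 70)²/70 = 1089/70 = 15.5571
9: (81 − 70)²/70 = 121/70 = 1.7286
Sum = 79.743

79.743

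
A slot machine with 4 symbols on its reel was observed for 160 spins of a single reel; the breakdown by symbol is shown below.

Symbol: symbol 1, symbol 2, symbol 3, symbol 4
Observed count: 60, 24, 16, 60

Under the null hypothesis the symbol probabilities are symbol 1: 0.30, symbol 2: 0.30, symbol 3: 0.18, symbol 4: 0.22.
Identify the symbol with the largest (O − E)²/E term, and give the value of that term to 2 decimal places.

Expected counts E_i = n·p_i: 160×0.30 = 48, 160×0.30 = 48, 160×0.18 = 28.8, 160×0.22 = 35.2.
χ² = (60−48)²/48 + (24−48)²/48 + (16−28.8)²/28.8 + (60−35.2)²/35.2
   = 3.000 + 12.000 + 5.689 + 17.473
The largest term is for symbol 4: 17.47.

symbol 4, 17.47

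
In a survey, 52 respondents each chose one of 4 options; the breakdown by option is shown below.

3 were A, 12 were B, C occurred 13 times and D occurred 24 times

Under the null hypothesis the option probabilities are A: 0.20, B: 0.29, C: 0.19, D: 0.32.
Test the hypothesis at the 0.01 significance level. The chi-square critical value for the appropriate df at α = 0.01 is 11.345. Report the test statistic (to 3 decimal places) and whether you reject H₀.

Expected counts E_i = n·p_i: 52×0.20 = 10.4, 52×0.29 = 15.08, 52×0.19 = 9.88, 52×0.32 = 16.64.
cat         O        E   (O−E)²/E
A           3     10.4     5.2654
B          12    15.08     0.6291
C          13     9.88     0.9853
D          24    16.64     3.2554
Sum = 10.135
df = 3. Since 10.135 < 11.345, we do not reject H₀.

10.135; do not reject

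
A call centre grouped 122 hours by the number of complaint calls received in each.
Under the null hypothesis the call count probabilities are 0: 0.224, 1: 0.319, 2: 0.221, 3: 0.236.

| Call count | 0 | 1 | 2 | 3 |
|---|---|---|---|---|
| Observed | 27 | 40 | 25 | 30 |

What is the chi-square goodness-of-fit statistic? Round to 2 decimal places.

0.23

Expected counts E_i = n·p_i: 122×0.224 = 27.328, 122×0.319 = 38.918, 122×0.221 = 26.962, 122×0.236 = 28.792.
0: (27 − 27.328)²/27.328 = 0.107584/27.328 = 0.004
1: (40 − 38.918)²/38.918 = 1.170724/38.918 = 0.030
2: (25 − 26.962)²/26.962 = 3.849444/26.962 = 0.143
3: (30 − 28.792)²/28.792 = 1.459264/28.792 = 0.051
Sum = 0.23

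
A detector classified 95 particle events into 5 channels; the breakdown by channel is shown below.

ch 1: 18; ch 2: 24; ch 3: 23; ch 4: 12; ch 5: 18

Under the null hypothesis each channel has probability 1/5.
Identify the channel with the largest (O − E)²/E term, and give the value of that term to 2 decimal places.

Under H₀ each category has probability 1/5, so each expected count is 95/5 = 19.
χ² = (18−19)²/19 + (24−19)²/19 + (23−19)²/19 + (12−19)²/19 + (18−19)²/19
   = 0.053 + 1.316 + 0.842 + 2.579 + 0.053
The largest term is for ch 4: 2.58.

ch 4, 2.58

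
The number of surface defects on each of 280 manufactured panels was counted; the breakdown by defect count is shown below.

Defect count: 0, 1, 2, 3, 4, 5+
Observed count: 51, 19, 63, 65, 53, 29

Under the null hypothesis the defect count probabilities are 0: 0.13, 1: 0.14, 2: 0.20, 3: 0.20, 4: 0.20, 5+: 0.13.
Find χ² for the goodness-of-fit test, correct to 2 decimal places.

Expected counts E_i = n·p_i: 280×0.13 = 36.4, 280×0.14 = 39.2, 280×0.20 = 56, 280×0.20 = 56, 280×0.20 = 56, 280×0.13 = 36.4.
0: (51 − 36.4)²/36.4 = 213.16/36.4 = 5.856
1: (19 − 39.2)²/39.2 = 408.04/39.2 = 10.409
2: (63 − 56)²/56 = 49/56 = 0.875
3: (65 − 56)²/56 = 81/56 = 1.446
4: (53 − 56)²/56 = 9/56 = 0.161
5+: (29 − 36.4)²/36.4 = 54.76/36.4 = 1.504
Sum = 20.25

20.25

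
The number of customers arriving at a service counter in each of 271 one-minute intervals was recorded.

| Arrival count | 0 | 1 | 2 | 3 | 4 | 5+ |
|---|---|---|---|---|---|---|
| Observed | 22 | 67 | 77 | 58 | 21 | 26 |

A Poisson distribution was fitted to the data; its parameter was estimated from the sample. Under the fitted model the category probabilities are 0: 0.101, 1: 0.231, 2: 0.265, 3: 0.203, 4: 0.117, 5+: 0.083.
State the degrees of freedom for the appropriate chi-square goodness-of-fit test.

There are k = 6 categories and 1 parameter estimated from the data, so df = 6 − 1 − 1 = 4.

4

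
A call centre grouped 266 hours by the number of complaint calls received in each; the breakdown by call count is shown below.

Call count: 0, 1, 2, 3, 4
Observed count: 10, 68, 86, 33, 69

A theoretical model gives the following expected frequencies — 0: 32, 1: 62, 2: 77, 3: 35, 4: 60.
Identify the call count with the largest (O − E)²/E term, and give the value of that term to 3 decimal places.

0, 15.125

χ² = (10−32)²/32 + (68−62)²/62 + (86−77)²/77 + (33−35)²/35 + (69−60)²/60
   = 15.1250 + 0.5806 + 1.0519 + 0.1143 + 1.3500
The largest term is for 0: 15.125.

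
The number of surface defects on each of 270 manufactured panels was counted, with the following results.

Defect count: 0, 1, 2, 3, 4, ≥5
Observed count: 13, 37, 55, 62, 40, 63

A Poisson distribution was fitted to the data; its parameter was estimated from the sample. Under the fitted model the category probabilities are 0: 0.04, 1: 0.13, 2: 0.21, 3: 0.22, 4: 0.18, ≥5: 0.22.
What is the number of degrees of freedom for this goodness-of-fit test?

4

There are k = 6 categories and 1 parameter estimated from the data, so df = 6 − 1 − 1 = 4.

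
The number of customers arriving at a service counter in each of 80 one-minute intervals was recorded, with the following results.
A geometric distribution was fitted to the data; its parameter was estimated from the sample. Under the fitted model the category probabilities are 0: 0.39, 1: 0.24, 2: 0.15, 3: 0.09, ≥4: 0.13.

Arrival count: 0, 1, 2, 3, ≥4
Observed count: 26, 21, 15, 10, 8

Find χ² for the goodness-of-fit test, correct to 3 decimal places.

3.428

Expected counts E_i = n·p_i: 80×0.39 = 31.2, 80×0.24 = 19.2, 80×0.15 = 12, 80×0.09 = 7.2, 80×0.13 = 10.4.
0: (26 − 31.2)²/31.2 = 27.04/31.2 = 0.8667
1: (21 − 19.2)²/19.2 = 3.24/19.2 = 0.1688
2: (15 − 12)²/12 = 9/12 = 0.7500
3: (10 − 7.2)²/7.2 = 7.84/7.2 = 1.0889
≥4: (8 − 10.4)²/10.4 = 5.76/10.4 = 0.5538
Sum = 3.428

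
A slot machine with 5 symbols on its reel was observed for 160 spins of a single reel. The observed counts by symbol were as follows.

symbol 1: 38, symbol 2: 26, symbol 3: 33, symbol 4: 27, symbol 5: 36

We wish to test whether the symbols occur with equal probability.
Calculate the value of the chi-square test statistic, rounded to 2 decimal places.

3.56

Expected count for each of the 5 categories: 160/5 = 32.
symbol 1: (38 − 32)²/32 = 36/32 = 1.125
symbol 2: (26 − 32)²/32 = 36/32 = 1.125
symbol 3: (33 − 32)²/32 = 1/32 = 0.031
symbol 4: (27 − 32)²/32 = 25/32 = 0.781
symbol 5: (36 − 32)²/32 = 16/32 = 0.500
Sum = 3.56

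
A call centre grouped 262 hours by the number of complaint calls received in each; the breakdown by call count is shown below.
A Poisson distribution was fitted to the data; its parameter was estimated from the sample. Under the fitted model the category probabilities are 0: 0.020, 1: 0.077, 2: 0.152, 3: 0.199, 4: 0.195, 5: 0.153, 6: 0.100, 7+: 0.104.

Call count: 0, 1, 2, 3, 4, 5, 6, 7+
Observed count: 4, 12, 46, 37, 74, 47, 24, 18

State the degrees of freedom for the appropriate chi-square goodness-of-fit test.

6

There are k = 8 categories and 1 parameter estimated from the data, so df = 8 − 1 − 1 = 6.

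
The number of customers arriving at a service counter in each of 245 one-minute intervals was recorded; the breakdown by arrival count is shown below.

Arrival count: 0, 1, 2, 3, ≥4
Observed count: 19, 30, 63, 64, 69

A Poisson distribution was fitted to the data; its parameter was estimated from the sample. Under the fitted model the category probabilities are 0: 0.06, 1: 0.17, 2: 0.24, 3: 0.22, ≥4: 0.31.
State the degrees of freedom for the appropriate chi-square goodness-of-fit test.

3

There are k = 5 categories and 1 parameter estimated from the data, so df = 5 − 1 − 1 = 3.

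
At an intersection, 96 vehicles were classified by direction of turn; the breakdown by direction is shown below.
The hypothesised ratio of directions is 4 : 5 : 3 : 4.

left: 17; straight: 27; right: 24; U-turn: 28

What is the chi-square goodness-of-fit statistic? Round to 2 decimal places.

Ratio total = 16. Expected counts: 96×4/16 = 24, 96×5/16 = 30, 96×3/16 = 18, 96×4/16 = 24.
left: (17 − 24)²/24 = 49/24 = 2.042
straight: (27 − 30)²/30 = 9/30 = 0.300
right: (24 − 18)²/18 = 36/18 = 2.000
U-turn: (28 − 24)²/24 = 16/24 = 0.667
Sum = 5.01

5.01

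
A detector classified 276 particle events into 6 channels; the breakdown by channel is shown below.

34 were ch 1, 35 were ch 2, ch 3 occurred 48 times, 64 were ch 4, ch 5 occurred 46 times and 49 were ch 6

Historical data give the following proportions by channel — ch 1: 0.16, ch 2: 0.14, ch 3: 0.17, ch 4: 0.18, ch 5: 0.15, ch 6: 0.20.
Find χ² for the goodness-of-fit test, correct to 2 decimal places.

Expected counts E_i = n·p_i: 276×0.16 = 44.16, 276×0.14 = 38.64, 276×0.17 = 46.92, 276×0.18 = 49.68, 276×0.15 = 41.4, 276×0.20 = 55.2.
ch 1: (34 − 44.16)²/44.16 = 103.2256/44.16 = 2.338
ch 2: (35 − 38.64)²/38.64 = 13.2496/38.64 = 0.343
ch 3: (48 − 46.92)²/46.92 = 1.1664/46.92 = 0.025
ch 4: (64 − 49.68)²/49.68 = 205.0624/49.68 = 4.128
ch 5: (46 − 41.4)²/41.4 = 21.16/41.4 = 0.511
ch 6: (49 − 55.2)²/55.2 = 38.44/55.2 = 0.696
Sum = 8.04

8.04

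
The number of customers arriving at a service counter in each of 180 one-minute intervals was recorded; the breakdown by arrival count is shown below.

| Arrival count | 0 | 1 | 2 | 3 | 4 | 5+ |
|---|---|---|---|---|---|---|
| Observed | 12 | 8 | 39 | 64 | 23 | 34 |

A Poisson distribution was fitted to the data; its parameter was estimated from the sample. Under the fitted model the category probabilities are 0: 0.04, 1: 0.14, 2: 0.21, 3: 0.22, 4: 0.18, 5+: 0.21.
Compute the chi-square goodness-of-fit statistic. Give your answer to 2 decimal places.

Expected counts E_i = n·p_i: 180×0.04 = 7.2, 180×0.14 = 25.2, 180×0.21 = 37.8, 180×0.22 = 39.6, 180×0.18 = 32.4, 180×0.21 = 37.8.
χ² = (12−7.2)²/7.2 + (8−25.2)²/25.2 + (39−37.8)²/37.8 + (64−39.6)²/39.6 + (23−32.4)²/32.4 + (34−37.8)²/37.8
   = 3.200 + 11.740 + 0.038 + 15.034 + 2.727 + 0.382
Sum = 33.12

33.12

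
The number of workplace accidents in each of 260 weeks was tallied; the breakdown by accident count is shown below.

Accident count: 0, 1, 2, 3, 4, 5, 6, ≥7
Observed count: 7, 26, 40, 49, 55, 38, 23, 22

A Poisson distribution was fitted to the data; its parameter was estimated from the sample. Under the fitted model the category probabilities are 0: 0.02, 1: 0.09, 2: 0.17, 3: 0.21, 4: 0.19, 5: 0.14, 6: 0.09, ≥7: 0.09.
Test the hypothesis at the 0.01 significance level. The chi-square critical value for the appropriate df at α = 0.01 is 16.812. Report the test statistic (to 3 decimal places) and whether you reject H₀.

2.681; do not reject

Expected counts E_i = n·p_i: 260×0.02 = 5.2, 260×0.09 = 23.4, 260×0.17 = 44.2, 260×0.21 = 54.6, 260×0.19 = 49.4, 260×0.14 = 36.4, 260×0.09 = 23.4, 260×0.09 = 23.4.
0: (7 − 5.2)²/5.2 = 3.24/5.2 = 0.6231
1: (26 − 23.4)²/23.4 = 6.76/23.4 = 0.2889
2: (40 − 44.2)²/44.2 = 17.64/44.2 = 0.3991
3: (49 − 54.6)²/54.6 = 31.36/54.6 = 0.5744
4: (55 − 49.4)²/49.4 = 31.36/49.4 = 0.6348
5: (38 − 36.4)²/36.4 = 2.56/36.4 = 0.0703
6: (23 − 23.4)²/23.4 = 0.16/23.4 = 0.0068
≥7: (22 − 23.4)²/23.4 = 1.96/23.4 = 0.0838
Sum = 2.681
df = 6. Since 2.681 < 16.812, we do not reject H₀.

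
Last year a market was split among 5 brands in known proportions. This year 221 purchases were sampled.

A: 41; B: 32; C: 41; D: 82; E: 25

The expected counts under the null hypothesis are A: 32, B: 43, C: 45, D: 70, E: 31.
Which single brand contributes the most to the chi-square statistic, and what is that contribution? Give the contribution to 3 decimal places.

χ² = (41−32)²/32 + (32−43)²/43 + (41−45)²/45 + (82−70)²/70 + (25−31)²/31
   = 2.5313 + 2.8140 + 0.3556 + 2.0571 + 1.1613
The largest term is for B: 2.814.

B, 2.814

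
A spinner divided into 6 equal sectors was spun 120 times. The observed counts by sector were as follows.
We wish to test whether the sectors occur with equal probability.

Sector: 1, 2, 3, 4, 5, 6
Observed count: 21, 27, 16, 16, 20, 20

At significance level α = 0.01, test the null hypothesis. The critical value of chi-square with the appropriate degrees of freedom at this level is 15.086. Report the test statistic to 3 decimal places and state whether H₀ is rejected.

Expected count for each of the 6 categories: 120/6 = 20.
1: (21 − 20)²/20 = 1/20 = 0.0500
2: (27 − 20)²/20 = 49/20 = 2.4500
3: (16 − 20)²/20 = 16/20 = 0.8000
4: (16 − 20)²/20 = 16/20 = 0.8000
5: (20 − 20)²/20 = 0/20 = 0.0000
6: (20 − 20)²/20 = 0/20 = 0.0000
Sum = 4.100
df = 5. Since 4.100 < 15.086, we do not reject H₀.

4.100; do not reject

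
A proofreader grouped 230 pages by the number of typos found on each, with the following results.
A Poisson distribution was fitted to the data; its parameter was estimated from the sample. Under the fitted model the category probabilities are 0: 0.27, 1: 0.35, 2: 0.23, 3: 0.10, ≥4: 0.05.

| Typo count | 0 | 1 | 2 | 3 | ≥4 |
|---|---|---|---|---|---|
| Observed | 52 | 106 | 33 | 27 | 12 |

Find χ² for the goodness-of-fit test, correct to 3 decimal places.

Expected counts E_i = n·p_i: 230×0.27 = 62.1, 230×0.35 = 80.5, 230×0.23 = 52.9, 230×0.10 = 23, 230×0.05 = 11.5.
cat         O        E   (O−E)²/E
0          52     62.1     1.6427
1         106     80.5     8.0776
2          33     52.9     7.4860
3          27       23     0.6957
≥4         12     11.5     0.0217
Sum = 17.924

17.924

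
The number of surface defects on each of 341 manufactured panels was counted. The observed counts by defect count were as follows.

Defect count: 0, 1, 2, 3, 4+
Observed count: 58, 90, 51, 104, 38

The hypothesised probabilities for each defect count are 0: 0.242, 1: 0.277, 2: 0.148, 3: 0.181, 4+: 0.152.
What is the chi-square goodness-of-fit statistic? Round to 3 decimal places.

40.155

Expected counts E_i = n·p_i: 341×0.242 = 82.522, 341×0.277 = 94.457, 341×0.148 = 50.468, 341×0.181 = 61.721, 341×0.152 = 51.832.
cat         O        E   (O−E)²/E
0          58   82.522     7.2869
1          90   94.457     0.2103
2          51   50.468     0.0056
3         104   61.721    28.9612
4+         38   51.832     3.6912
Sum = 40.155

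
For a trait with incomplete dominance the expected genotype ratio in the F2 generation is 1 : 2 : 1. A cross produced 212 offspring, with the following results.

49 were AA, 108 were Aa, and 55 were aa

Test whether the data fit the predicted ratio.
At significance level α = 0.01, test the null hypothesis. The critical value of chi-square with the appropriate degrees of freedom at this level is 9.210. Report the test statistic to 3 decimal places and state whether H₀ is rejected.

Ratio total = 4. Expected counts: 212×1/4 = 53, 212×2/4 = 106, 212×1/4 = 53.
χ² = (49−53)²/53 + (108−106)²/106 + (55−53)²/53
   = 0.3019 + 0.0377 + 0.0755
Sum = 0.415
df = 2. Since 0.415 < 9.210, we do not reject H₀.

0.415; do not reject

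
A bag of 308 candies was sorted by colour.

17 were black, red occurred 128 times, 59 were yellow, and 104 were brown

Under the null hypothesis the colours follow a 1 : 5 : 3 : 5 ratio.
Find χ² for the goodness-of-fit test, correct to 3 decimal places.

Ratio total = 14. Expected counts: 308×1/14 = 22, 308×5/14 = 110, 308×3/14 = 66, 308×5/14 = 110.
χ² = (17−22)²/22 + (128−110)²/110 + (59−66)²/66 + (104−110)²/110
   = 1.1364 + 2.9455 + 0.7424 + 0.3273
Sum = 5.152

5.152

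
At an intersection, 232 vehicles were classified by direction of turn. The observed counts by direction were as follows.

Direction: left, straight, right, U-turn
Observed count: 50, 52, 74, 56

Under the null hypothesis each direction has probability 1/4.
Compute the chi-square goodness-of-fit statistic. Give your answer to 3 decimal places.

Expected count for each of the 4 categories: 232/4 = 58.
cat           O        E   (O−E)²/E
left         50       58     1.1034
straight     52       58     0.6207
right        74       58     4.4138
U-turn       56       58     0.0690
Sum = 6.207

6.207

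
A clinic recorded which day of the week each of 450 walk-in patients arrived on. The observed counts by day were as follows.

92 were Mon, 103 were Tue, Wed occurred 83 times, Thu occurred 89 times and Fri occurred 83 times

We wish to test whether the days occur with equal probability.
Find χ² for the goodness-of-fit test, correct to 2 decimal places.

Under H₀ each category has probability 1/5, so each expected count is 450/5 = 90.
χ² = (92−90)²/90 + (103−90)²/90 + (83−90)²/90 + (89−90)²/90 + (83−90)²/90
   = 0.044 + 1.878 + 0.544 + 0.011 + 0.544
Sum = 3.02

3.02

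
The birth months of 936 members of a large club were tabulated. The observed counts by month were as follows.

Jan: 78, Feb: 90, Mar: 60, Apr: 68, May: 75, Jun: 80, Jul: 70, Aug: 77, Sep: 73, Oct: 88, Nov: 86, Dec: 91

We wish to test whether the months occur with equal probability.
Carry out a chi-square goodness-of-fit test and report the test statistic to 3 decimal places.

12.872

Expected count for each of the 12 categories: 936/12 = 78.
cat         O        E   (O−E)²/E
Jan        78       78     0.0000
Feb        90       78     1.8462
Mar        60       78     4.1538
Apr        68       78     1.2821
May        75       78     0.1154
Jun        80       78     0.0513
Jul        70       78     0.8205
Aug        77       78     0.0128
Sep        73       78     0.3205
Oct        88       78     1.2821
Nov        86       78     0.8205
Dec        91       78     2.1667
Sum = 12.872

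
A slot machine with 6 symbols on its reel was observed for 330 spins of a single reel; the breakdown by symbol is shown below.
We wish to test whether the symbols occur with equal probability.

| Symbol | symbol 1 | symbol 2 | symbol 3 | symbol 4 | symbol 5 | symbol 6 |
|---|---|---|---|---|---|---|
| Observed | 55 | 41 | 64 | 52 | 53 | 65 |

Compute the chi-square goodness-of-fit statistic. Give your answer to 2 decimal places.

7.09

Expected count for each of the 6 categories: 330/6 = 55.
symbol 1: (55 − 55)²/55 = 0/55 = 0.000
symbol 2: (41 − 55)²/55 = 196/55 = 3.564
symbol 3: (64 − 55)²/55 = 81/55 = 1.473
symbol 4: (52 − 55)²/55 = 9/55 = 0.164
symbol 5: (53 − 55)²/55 = 4/55 = 0.073
symbol 6: (65 − 55)²/55 = 100/55 = 1.818
Sum = 7.09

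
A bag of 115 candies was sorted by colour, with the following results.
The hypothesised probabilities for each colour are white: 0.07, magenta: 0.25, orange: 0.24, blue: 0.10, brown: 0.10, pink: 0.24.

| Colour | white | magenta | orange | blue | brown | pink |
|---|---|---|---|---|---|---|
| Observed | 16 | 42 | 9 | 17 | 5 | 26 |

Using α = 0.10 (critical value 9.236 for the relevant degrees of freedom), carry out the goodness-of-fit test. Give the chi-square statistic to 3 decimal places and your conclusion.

32.890; reject

Expected counts E_i = n·p_i: 115×0.07 = 8.05, 115×0.25 = 28.75, 115×0.24 = 27.6, 115×0.10 = 11.5, 115×0.10 = 11.5, 115×0.24 = 27.6.
white: (16 − 8.05)²/8.05 = 63.2025/8.05 = 7.8512
magenta: (42 − 28.75)²/28.75 = 175.5625/28.75 = 6.1065
orange: (9 − 27.6)²/27.6 = 345.96/27.6 = 12.5348
blue: (17 − 11.5)²/11.5 = 30.25/11.5 = 2.6304
brown: (5 − 11.5)²/11.5 = 42.25/11.5 = 3.6739
pink: (26 − 27.6)²/27.6 = 2.56/27.6 = 0.0928
Sum = 32.890
df = 5. Since 32.890 > 9.236, we reject H₀.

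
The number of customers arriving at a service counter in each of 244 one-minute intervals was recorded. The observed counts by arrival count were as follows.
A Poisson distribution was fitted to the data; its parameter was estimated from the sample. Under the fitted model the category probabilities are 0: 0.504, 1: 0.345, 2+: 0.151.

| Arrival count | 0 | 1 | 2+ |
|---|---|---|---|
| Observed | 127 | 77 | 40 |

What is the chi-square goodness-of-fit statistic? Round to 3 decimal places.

1.014

Expected counts E_i = n·p_i: 244×0.504 = 122.976, 244×0.345 = 84.18, 244×0.151 = 36.844.
0: (127 − 122.976)²/122.976 = 16.192576/122.976 = 0.1317
1: (77 − 84.18)²/84.18 = 51.5524/84.18 = 0.6124
2+: (40 − 36.844)²/36.844 = 9.960336/36.844 = 0.2703
Sum = 1.014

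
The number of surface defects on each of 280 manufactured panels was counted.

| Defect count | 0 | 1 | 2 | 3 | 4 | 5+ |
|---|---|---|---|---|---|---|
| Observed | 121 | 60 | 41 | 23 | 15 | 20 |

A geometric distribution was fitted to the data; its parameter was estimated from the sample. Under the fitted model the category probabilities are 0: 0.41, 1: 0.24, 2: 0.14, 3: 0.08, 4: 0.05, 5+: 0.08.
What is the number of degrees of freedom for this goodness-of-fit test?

There are k = 6 categories and 1 parameter estimated from the data, so df = 6 − 1 − 1 = 4.

4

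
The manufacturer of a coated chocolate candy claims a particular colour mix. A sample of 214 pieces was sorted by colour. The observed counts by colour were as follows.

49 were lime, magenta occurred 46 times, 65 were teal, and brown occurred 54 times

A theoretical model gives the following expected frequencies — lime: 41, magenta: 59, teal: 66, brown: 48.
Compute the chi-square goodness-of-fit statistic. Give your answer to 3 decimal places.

cat          O        E   (O−E)²/E
lime        49       41     1.5610
magenta     46       59     2.8644
teal        65       66     0.0152
brown       54       48     0.7500
Sum = 5.191

5.191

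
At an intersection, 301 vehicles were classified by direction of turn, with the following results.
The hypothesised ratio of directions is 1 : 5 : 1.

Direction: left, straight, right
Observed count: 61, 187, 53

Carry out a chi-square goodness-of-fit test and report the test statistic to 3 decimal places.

13.507

Ratio total = 7. Expected counts: 301×1/7 = 43, 301×5/7 = 215, 301×1/7 = 43.
left: (61 − 43)²/43 = 324/43 = 7.5349
straight: (187 − 215)²/215 = 784/215 = 3.6465
right: (53 − 43)²/43 = 100/43 = 2.3256
Sum = 13.507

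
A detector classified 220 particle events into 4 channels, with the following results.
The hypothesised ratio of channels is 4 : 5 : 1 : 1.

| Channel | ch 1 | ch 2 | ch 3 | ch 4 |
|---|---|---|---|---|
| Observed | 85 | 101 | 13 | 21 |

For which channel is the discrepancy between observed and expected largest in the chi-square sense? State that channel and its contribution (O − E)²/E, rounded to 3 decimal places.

ch 3, 2.450

Ratio total = 11. Expected counts: 220×4/11 = 80, 220×5/11 = 100, 220×1/11 = 20, 220×1/11 = 20.
cat         O        E   (O−E)²/E
ch 1       85       80     0.3125
ch 2      101      100     0.0100
ch 3       13       20     2.4500
ch 4       21       20     0.0500
The largest term is for ch 3: 2.450.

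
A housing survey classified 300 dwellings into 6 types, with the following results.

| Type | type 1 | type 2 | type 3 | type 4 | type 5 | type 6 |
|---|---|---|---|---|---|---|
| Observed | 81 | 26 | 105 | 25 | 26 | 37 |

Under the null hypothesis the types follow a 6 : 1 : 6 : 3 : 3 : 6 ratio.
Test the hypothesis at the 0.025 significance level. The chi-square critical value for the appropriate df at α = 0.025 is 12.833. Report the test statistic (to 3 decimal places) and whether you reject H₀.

Ratio total = 25. Expected counts: 300×6/25 = 72, 300×1/25 = 12, 300×6/25 = 72, 300×3/25 = 36, 300×3/25 = 36, 300×6/25 = 72.
cat         O        E   (O−E)²/E
type 1     81       72     1.1250
type 2     26       12    16.3333
type 3    105       72    15.1250
type 4     25       36     3.3611
type 5     26       36     2.7778
type 6     37       72    17.0139
Sum = 55.736
df = 5. Since 55.736 > 12.833, we reject H₀.

55.736; reject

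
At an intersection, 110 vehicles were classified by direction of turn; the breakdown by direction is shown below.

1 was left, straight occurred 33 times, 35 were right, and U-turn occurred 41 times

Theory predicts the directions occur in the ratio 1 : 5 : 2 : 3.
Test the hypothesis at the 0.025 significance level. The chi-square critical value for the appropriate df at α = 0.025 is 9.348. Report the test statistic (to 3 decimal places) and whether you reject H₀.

29.163; reject

Ratio total = 11. Expected counts: 110×1/11 = 10, 110×5/11 = 50, 110×2/11 = 20, 110×3/11 = 30.
χ² = (1−10)²/10 + (33−50)²/50 + (35−20)²/20 + (41−30)²/30
   = 8.1000 + 5.7800 + 11.2500 + 4.0333
Sum = 29.163
df = 3. Since 29.163 > 9.348, we reject H₀.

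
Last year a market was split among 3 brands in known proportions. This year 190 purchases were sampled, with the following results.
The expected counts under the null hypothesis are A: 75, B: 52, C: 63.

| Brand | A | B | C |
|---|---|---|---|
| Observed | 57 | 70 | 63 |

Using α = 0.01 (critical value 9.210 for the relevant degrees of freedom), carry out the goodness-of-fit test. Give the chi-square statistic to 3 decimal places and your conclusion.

A: (57 − 75)²/75 = 324/75 = 4.3200
B: (70 − 52)²/52 = 324/52 = 6.2308
C: (63 − 63)²/63 = 0/63 = 0.0000
Sum = 10.551
df = 2. Since 10.551 > 9.210, we reject H₀.

10.551; reject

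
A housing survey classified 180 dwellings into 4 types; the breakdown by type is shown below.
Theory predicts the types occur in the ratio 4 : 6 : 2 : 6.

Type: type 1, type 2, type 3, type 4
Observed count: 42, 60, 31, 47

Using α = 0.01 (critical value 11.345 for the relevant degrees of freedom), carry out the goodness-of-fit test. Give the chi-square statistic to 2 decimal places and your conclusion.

8.97; do not reject

Ratio total = 18. Expected counts: 180×4/18 = 40, 180×6/18 = 60, 180×2/18 = 20, 180×6/18 = 60.
χ² = (42−40)²/40 + (60−60)²/60 + (31−20)²/20 + (47−60)²/60
   = 0.100 + 0.000 + 6.050 + 2.817
Sum = 8.97
df = 3. Since 8.97 < 11.345, we do not reject H₀.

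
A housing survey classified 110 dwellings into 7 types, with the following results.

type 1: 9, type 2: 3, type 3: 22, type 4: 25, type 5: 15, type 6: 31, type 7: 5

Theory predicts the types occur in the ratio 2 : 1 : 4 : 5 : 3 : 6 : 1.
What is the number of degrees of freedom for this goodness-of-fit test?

There are k = 7 categories and no parameters were estimated from the data, so df = 7 − 1 = 6.

6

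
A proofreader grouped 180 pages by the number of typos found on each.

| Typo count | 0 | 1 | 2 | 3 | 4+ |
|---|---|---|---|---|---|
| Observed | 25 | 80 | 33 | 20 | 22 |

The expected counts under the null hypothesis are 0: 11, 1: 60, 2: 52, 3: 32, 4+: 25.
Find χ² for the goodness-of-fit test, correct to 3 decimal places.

χ² = (25−11)²/11 + (80−60)²/60 + (33−52)²/52 + (20−32)²/32 + (22−25)²/25
   = 17.8182 + 6.6667 + 6.9423 + 4.5000 + 0.3600
Sum = 36.287

36.287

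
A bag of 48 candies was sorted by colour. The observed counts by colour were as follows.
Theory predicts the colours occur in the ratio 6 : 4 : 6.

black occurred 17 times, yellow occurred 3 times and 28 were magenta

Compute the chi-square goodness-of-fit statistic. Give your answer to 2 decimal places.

Ratio total = 16. Expected counts: 48×6/16 = 18, 48×4/16 = 12, 48×6/16 = 18.
black: (17 − 18)²/18 = 1/18 = 0.056
yellow: (3 − 12)²/12 = 81/12 = 6.750
magenta: (28 − 18)²/18 = 100/18 = 5.556
Sum = 12.36

12.36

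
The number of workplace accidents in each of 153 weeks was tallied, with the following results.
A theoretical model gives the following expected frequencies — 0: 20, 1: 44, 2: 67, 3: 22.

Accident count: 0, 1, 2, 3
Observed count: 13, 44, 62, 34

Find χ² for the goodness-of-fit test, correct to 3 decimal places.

χ² = (13−20)²/20 + (44−44)²/44 + (62−67)²/67 + (34−22)²/22
   = 2.4500 + 0.0000 + 0.3731 + 6.5455
Sum = 9.369

9.369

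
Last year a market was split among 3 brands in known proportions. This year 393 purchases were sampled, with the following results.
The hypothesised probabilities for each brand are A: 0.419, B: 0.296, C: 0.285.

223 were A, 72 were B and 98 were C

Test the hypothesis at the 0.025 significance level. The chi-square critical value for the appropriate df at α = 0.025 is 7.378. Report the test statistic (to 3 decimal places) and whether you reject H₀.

Expected counts E_i = n·p_i: 393×0.419 = 164.667, 393×0.296 = 116.328, 393×0.285 = 112.005.
χ² = (223−164.667)²/164.667 + (72−116.328)²/116.328 + (98−112.005)²/112.005
   = 20.6644 + 16.8916 + 1.7512
Sum = 39.307
df = 2. Since 39.307 > 7.378, we reject H₀.

39.307; reject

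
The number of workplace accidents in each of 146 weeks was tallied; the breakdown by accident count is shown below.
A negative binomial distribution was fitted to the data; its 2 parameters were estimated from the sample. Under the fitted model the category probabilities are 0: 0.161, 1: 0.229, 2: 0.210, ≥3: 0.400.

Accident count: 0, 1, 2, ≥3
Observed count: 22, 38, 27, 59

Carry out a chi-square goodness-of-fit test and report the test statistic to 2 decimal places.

1.16

Expected counts E_i = n·p_i: 146×0.161 = 23.506, 146×0.229 = 33.434, 146×0.210 = 30.66, 146×0.400 = 58.4.
cat         O        E   (O−E)²/E
0          22   23.506      0.096
1          38   33.434      0.624
2          27    30.66      0.437
≥3         59     58.4      0.006
Sum = 1.16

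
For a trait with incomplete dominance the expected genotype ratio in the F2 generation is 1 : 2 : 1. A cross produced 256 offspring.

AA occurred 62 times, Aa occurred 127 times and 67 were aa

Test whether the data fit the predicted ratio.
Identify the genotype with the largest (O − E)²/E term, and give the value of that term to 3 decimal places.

aa, 0.141

Ratio total = 4. Expected counts: 256×1/4 = 64, 256×2/4 = 128, 256×1/4 = 64.
AA: (62 − 64)²/64 = 4/64 = 0.0625
Aa: (127 − 128)²/128 = 1/128 = 0.0078
aa: (67 − 64)²/64 = 9/64 = 0.1406
The largest term is for aa: 0.141.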